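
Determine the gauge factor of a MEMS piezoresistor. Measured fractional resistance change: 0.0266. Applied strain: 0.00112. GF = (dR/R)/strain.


Step 1: Identify values.
dR/R = 0.0266, strain = 0.00112
Step 2: GF = (dR/R) / strain = 0.0266 / 0.00112
GF = 23.8


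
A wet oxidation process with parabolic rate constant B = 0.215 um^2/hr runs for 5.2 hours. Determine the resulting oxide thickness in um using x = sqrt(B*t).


Step 1: Compute B*t = 0.215 * 5.2 = 1.118
Step 2: x = sqrt(1.118)
x = 1.057 um


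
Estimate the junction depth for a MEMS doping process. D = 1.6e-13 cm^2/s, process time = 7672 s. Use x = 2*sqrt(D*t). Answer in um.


Step 1: Compute D*t = 1.6e-13 * 7672 = 1.22752e-09 cm^2
Step 2: sqrt(D*t) = 3.5036e-05 cm
Step 3: x = 2 * 3.5036e-05 cm = 7.0072e-05 cm
Step 4: Convert to um (1 cm = 1e4 um): x = 0.701 um


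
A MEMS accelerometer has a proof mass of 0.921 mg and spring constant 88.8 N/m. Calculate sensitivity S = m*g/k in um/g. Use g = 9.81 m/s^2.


Step 1: Convert mass: m = 0.921 mg = 9.21e-07 kg
Step 2: S = m * g / k = 9.21e-07 * 9.81 / 88.8
Step 3: S = 1.02e-07 m/g
Step 4: Convert to um/g: S = 0.102 um/g


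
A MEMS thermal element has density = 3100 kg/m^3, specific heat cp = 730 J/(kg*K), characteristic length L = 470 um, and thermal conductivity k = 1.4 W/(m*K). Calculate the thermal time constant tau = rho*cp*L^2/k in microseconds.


Step 1: Convert L to m: L = 470e-6 m
Step 2: L^2 = (470e-6)^2 = 2.209e-07 m^2
Step 3: tau = 3100 * 730 * 2.209e-07 / 1.4 = 3.5706907143e-01 s
Step 4: Convert to microseconds (multiply by 1e6).
tau = 357069.071 us


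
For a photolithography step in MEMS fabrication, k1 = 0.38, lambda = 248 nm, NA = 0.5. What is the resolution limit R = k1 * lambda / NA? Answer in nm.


Step 1: Identify values: k1 = 0.38, lambda = 248 nm, NA = 0.5
Step 2: R = k1 * lambda / NA
R = 0.38 * 248 / 0.5
R = 188.5 nm


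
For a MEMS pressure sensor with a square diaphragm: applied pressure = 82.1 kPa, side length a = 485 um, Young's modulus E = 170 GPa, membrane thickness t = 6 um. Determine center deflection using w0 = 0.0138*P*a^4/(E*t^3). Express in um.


Step 1: Convert pressure to compatible units (E is in GPa, so P in GPa).
P = 82.1 kPa = 82.1e-6 GPa
Step 2: Compute numerator: 0.0138 * P * a^4.
a^4 = 485^4 = 55330800625
numerator = 0.0138 * 82.1e-6 * 55330800625 = 6.268869e+04
Step 3: Compute denominator: E * t^3 = 170 * 6^3 = 36720
Step 4: w0 = numerator / denominator = 6.268869e+04 / 36720 = 1.7072 um


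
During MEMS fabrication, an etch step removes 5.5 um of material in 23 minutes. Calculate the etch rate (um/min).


Step 1: Etch rate = depth / time
Step 2: rate = 5.5 / 23
rate = 0.239 um/min


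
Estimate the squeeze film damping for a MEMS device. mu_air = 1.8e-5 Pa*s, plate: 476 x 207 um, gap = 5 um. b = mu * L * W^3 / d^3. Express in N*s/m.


Step 1: Convert to SI.
L = 476e-6 m, W = 207e-6 m, d = 5e-6 m
Step 2: W^3 = (207e-6)^3 = 8.87e-12 m^3
Step 3: d^3 = (5e-6)^3 = 1.25e-16 m^3
Step 4: b = 1.8e-5 * 476e-6 * 8.87e-12 / 1.25e-16
b = 6.08e-04 N*s/m


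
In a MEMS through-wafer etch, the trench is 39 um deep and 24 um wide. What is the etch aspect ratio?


Step 1: AR = depth / width
Step 2: AR = 39 / 24
AR = 1.6


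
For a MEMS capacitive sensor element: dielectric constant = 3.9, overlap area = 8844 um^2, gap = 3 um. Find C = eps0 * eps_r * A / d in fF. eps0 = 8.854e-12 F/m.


Step 1: Convert area to m^2: A = 8844e-12 m^2
Step 2: Convert gap to m: d = 3e-6 m
Step 3: C = eps0 * eps_r * A / d
C = 8.854e-12 * 3.9 * 8844e-12 / 3e-6
Step 4: Convert to fF (multiply by 1e15).
C = 101.8 fF


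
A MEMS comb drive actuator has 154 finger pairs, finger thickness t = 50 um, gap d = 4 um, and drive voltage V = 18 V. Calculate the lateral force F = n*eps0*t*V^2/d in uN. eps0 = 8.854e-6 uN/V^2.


Step 1: Parameters: n=154, eps0=8.854e-6 uN/V^2, t=50 um, V=18 V, d=4 um
Step 2: V^2 = 324
Step 3: F = 154 * 8.854e-6 * 50 * 324 / 4
F = 5.522 uN


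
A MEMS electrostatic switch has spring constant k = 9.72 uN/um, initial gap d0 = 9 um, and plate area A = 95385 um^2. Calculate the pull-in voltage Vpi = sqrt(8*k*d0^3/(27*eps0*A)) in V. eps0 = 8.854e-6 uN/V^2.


Step 1: Compute numerator: 8 * k * d0^3 = 8 * 9.72 * 9^3 = 56687.04
Step 2: Compute denominator: 27 * eps0 * A = 27 * 8.854e-6 * 95385 = 22.802547
Step 3: Vpi = sqrt(56687.04 / 22.802547)
Vpi = 49.86 V


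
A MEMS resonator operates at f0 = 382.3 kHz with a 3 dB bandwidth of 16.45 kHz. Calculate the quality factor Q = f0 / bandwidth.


Step 1: Q = f0 / bandwidth
Step 2: Q = 382.3 / 16.45
Q = 23.2


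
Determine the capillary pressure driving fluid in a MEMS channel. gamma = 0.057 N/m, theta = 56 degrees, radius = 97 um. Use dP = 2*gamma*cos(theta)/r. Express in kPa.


Step 1: cos(56 deg) = 0.5592
Step 2: Convert r to m: r = 97e-6 m
Step 3: dP = 2 * 0.057 * 0.5592 / 97e-6 = 657.2 Pa
Step 4: Convert Pa to kPa (divide by 1000).
dP = 0.66 kPa


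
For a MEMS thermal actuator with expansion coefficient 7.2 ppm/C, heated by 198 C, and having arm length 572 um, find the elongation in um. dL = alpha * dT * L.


Step 1: Convert CTE: alpha = 7.2 ppm/C = 7.2e-6 /C
Step 2: dL = 7.2e-6 * 198 * 572
dL = 0.8154 um


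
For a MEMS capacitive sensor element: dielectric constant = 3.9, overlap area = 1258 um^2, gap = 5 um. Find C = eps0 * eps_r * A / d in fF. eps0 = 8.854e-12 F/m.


Step 1: Convert area to m^2: A = 1258e-12 m^2
Step 2: Convert gap to m: d = 5e-6 m
Step 3: C = eps0 * eps_r * A / d
C = 8.854e-12 * 3.9 * 1258e-12 / 5e-6
Step 4: Convert to fF (multiply by 1e15).
C = 8.69 fF


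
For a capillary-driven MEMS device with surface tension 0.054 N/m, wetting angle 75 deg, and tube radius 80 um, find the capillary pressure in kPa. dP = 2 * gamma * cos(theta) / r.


Step 1: cos(75 deg) = 0.2588
Step 2: Convert r to m: r = 80e-6 m
Step 3: dP = 2 * 0.054 * 0.2588 / 80e-6 = 349.4 Pa
Step 4: Convert Pa to kPa (divide by 1000).
dP = 0.35 kPa


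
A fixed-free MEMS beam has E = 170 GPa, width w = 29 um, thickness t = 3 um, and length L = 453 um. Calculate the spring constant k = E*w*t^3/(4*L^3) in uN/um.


Step 1: Convert E to consistent units (1 GPa = 1000 uN/um^2).
E = 170 GPa = 170000 uN/um^2
Step 2: Compute t^3 = 3^3 = 27
Step 3: Compute L^3 = 453^3 = 92959677
Step 4: k = 170000 * 29 * 27 / (4 * 92959677)
k = 0.358 uN/um


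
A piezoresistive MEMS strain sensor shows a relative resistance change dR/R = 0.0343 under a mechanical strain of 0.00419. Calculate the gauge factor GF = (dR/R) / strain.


Step 1: Identify values.
dR/R = 0.0343, strain = 0.00419
Step 2: GF = (dR/R) / strain = 0.0343 / 0.00419
GF = 8.2


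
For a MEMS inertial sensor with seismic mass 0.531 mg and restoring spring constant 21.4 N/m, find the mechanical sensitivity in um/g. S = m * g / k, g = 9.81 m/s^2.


Step 1: Convert mass: m = 0.531 mg = 5.31e-07 kg
Step 2: S = m * g / k = 5.31e-07 * 9.81 / 21.4
Step 3: S = 2.43e-07 m/g
Step 4: Convert to um/g: S = 0.243 um/g


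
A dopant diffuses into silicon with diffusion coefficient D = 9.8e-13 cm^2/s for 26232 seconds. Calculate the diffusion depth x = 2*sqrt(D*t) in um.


Step 1: Compute D*t = 9.8e-13 * 26232 = 2.570736e-08 cm^2
Step 2: sqrt(D*t) = 1.60335e-04 cm
Step 3: x = 2 * 1.60335e-04 cm = 3.2067e-04 cm
Step 4: Convert to um (1 cm = 1e4 um): x = 3.207 um


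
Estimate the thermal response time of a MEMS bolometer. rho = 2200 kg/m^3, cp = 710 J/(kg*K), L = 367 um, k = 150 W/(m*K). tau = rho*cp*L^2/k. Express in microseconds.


Step 1: Convert L to m: L = 367e-6 m
Step 2: L^2 = (367e-6)^2 = 1.34689e-07 m^2
Step 3: tau = 2200 * 710 * 1.34689e-07 / 150 = 1.40256145e-03 s
Step 4: Convert to microseconds (multiply by 1e6).
tau = 1402.561 us


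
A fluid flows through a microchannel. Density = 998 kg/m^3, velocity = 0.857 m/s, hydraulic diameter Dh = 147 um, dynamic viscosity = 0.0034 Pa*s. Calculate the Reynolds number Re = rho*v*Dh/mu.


Step 1: Convert Dh to meters: Dh = 147e-6 m
Step 2: Re = rho * v * Dh / mu
Re = 998 * 0.857 * 147e-6 / 0.0034
Re = 36.979


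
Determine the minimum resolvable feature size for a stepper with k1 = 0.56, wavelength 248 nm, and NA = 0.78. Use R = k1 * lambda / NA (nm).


Step 1: Identify values: k1 = 0.56, lambda = 248 nm, NA = 0.78
Step 2: R = k1 * lambda / NA
R = 0.56 * 248 / 0.78
R = 178.1 nm


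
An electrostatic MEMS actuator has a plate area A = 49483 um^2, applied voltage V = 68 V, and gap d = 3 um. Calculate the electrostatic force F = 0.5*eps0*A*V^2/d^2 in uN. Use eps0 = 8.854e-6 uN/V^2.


Step 1: Identify parameters.
eps0 = 8.854e-6 uN/V^2, A = 49483 um^2, V = 68 V, d = 3 um
Step 2: Compute V^2 = 68^2 = 4624
Step 3: Compute d^2 = 3^2 = 9
Step 4: F = 0.5 * 8.854e-6 * 49483 * 4624 / 9
F = 112.549 uN


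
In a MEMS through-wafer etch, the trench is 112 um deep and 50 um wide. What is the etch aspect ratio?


Step 1: AR = depth / width
Step 2: AR = 112 / 50
AR = 2.2


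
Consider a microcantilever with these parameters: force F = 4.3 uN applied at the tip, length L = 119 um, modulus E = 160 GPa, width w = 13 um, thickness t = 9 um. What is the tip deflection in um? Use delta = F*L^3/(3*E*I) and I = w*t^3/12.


Step 1: Calculate the second moment of area.
I = w * t^3 / 12 = 13 * 9^3 / 12 = 789.75 um^4
Step 2: Convert E to consistent units (1 GPa = 1000 uN/um^2).
E = 160 GPa = 160000 uN/um^2
Step 3: Calculate tip deflection.
delta = F * L^3 / (3 * E * I)
delta = 4.3 * 119^3 / (3 * 160000 * 789.75)
delta = 0.0191 um


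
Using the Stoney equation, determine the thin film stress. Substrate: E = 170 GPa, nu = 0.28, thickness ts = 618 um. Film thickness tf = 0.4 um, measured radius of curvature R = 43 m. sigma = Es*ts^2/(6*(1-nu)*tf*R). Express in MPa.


Step 1: Compute numerator: Es * ts^2 = 170 * 618^2 = 64927080 (GPa*um^2)
Step 2: Compute denominator (R in um): 6*(1-nu)*tf*R = 6*0.72*0.4*43e6 = 74304000.0 (um^2)
Step 3: sigma (GPa) = 64927080 / 74304000.0 = 8.73803e-01 GPa
Step 4: Convert to MPa (x1000): sigma = 873.8 MPa


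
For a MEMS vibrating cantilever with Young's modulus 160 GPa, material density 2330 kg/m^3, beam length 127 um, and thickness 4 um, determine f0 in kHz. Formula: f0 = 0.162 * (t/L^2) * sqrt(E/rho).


Step 1: Convert units to SI.
t_SI = 4e-6 m, L_SI = 127e-6 m
Step 2: Calculate sqrt(E/rho).
sqrt(160e9 / 2330) = 8286.71 m/s
Step 3: Compute f0.
f0 = 0.162 * 4e-6 / (127e-6)^2 * 8286.71 = 332927.5 Hz = 332.93 kHz


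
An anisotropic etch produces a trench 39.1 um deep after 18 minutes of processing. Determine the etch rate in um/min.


Step 1: Etch rate = depth / time
Step 2: rate = 39.1 / 18
rate = 2.172 um/min


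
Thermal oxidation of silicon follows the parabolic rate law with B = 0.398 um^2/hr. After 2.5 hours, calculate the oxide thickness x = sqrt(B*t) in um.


Step 1: Compute B*t = 0.398 * 2.5 = 0.995
Step 2: x = sqrt(0.995)
x = 0.997 um


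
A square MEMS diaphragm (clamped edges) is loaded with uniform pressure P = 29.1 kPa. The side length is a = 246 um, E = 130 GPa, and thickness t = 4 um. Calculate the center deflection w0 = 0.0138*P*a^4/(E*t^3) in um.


Step 1: Convert pressure to compatible units (E is in GPa, so P in GPa).
P = 29.1 kPa = 29.1e-6 GPa
Step 2: Compute numerator: 0.0138 * P * a^4.
a^4 = 246^4 = 3662186256
numerator = 0.0138 * 29.1e-6 * 3662186256 = 1.47066e+03
Step 3: Compute denominator: E * t^3 = 130 * 4^3 = 8320
Step 4: w0 = numerator / denominator = 1.47066e+03 / 8320 = 0.1768 um


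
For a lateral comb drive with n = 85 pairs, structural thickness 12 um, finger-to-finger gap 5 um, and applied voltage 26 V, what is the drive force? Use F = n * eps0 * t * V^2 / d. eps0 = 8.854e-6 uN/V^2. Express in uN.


Step 1: Parameters: n=85, eps0=8.854e-6 uN/V^2, t=12 um, V=26 V, d=5 um
Step 2: V^2 = 676
Step 3: F = 85 * 8.854e-6 * 12 * 676 / 5
F = 1.221 uN


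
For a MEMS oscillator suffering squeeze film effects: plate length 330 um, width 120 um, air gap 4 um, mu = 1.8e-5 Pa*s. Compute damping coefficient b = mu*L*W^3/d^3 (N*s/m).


Step 1: Convert to SI.
L = 330e-6 m, W = 120e-6 m, d = 4e-6 m
Step 2: W^3 = (120e-6)^3 = 1.73e-12 m^3
Step 3: d^3 = (4e-6)^3 = 6.40e-17 m^3
Step 4: b = 1.8e-5 * 330e-6 * 1.73e-12 / 6.40e-17
b = 1.60e-04 N*s/m


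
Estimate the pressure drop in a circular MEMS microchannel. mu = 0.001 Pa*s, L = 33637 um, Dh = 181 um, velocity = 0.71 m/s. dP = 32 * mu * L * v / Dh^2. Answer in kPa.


Step 1: Convert to SI: L = 33637e-6 m, Dh = 181e-6 m
Step 2: dP = 32 * 0.001 * 33637e-6 * 0.71 / (181e-6)^2
Step 3: dP = 23327.51 Pa
Step 4: Convert to kPa: dP = 23.33 kPa


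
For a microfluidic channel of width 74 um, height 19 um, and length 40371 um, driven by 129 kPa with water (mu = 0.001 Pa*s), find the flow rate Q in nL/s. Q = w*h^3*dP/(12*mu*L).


Step 1: Convert all dimensions to SI (meters).
w = 74e-6 m, h = 19e-6 m, L = 40371e-6 m, dP = 129e3 Pa
Step 2: Q = w * h^3 * dP / (12 * mu * L)
Q = 74e-6 * (19e-6)^3 * 129e3 / (12 * 0.001 * 40371e-6) = 1.351548e-10 m^3/s
Step 3: Convert Q from m^3/s to nL/s (1 m^3 = 1e12 nL, so multiply by 1e12).
Q = 135.155 nL/s


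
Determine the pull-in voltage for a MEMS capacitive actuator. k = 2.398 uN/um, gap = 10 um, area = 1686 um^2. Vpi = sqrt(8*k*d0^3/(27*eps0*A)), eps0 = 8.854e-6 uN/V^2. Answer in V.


Step 1: Compute numerator: 8 * k * d0^3 = 8 * 2.398 * 10^3 = 19184.0
Step 2: Compute denominator: 27 * eps0 * A = 27 * 8.854e-6 * 1686 = 0.403052
Step 3: Vpi = sqrt(19184.0 / 0.403052)
Vpi = 218.17 V


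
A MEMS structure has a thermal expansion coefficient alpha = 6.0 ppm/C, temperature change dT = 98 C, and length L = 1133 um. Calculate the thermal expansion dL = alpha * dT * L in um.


Step 1: Convert CTE: alpha = 6.0 ppm/C = 6.0e-6 /C
Step 2: dL = 6.0e-6 * 98 * 1133
dL = 0.6662 um


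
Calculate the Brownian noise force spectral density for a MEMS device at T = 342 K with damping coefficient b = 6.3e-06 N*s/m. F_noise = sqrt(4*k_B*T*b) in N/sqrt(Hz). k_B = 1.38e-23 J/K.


Step 1: Compute 4 * k_B * T * b
= 4 * 1.38e-23 * 342 * 6.3e-06
= 1.1893e-25 N^2/Hz
Step 2: F_noise = sqrt(1.1893e-25)
F_noise = 3.45e-13 N/sqrt(Hz)


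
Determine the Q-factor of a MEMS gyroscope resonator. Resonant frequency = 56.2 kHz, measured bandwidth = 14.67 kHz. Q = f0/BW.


Step 1: Q = f0 / bandwidth
Step 2: Q = 56.2 / 14.67
Q = 3.8


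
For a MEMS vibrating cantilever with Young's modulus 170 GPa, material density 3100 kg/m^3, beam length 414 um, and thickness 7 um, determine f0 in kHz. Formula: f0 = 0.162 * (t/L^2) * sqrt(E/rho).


Step 1: Convert units to SI.
t_SI = 7e-6 m, L_SI = 414e-6 m
Step 2: Calculate sqrt(E/rho).
sqrt(170e9 / 3100) = 7405.32 m/s
Step 3: Compute f0.
f0 = 0.162 * 7e-6 / (414e-6)^2 * 7405.32 = 48995.5 Hz = 49.0 kHz


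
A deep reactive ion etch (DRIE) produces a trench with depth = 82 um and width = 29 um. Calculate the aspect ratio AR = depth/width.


Step 1: AR = depth / width
Step 2: AR = 82 / 29
AR = 2.8


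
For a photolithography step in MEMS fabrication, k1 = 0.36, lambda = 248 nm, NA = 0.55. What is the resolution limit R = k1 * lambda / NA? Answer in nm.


Step 1: Identify values: k1 = 0.36, lambda = 248 nm, NA = 0.55
Step 2: R = k1 * lambda / NA
R = 0.36 * 248 / 0.55
R = 162.3 nm


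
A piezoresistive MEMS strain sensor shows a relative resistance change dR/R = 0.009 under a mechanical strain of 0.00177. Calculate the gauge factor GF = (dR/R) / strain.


Step 1: Identify values.
dR/R = 0.009, strain = 0.00177
Step 2: GF = (dR/R) / strain = 0.009 / 0.00177
GF = 5.1


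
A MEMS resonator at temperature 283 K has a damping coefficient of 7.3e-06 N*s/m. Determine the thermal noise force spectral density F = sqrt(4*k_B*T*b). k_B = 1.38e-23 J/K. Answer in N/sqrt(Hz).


Step 1: Compute 4 * k_B * T * b
= 4 * 1.38e-23 * 283 * 7.3e-06
= 1.1404e-25 N^2/Hz
Step 2: F_noise = sqrt(1.1404e-25)
F_noise = 3.38e-13 N/sqrt(Hz)


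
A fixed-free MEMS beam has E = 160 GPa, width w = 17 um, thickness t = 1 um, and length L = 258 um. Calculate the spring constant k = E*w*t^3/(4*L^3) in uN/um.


Step 1: Convert E to consistent units (1 GPa = 1000 uN/um^2).
E = 160 GPa = 160000 uN/um^2
Step 2: Compute t^3 = 1^3 = 1
Step 3: Compute L^3 = 258^3 = 17173512
Step 4: k = 160000 * 17 * 1 / (4 * 17173512)
k = 0.0396 uN/um


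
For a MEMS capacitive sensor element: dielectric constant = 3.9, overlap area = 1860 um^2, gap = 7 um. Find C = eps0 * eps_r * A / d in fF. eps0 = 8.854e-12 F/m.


Step 1: Convert area to m^2: A = 1860e-12 m^2
Step 2: Convert gap to m: d = 7e-6 m
Step 3: C = eps0 * eps_r * A / d
C = 8.854e-12 * 3.9 * 1860e-12 / 7e-6
Step 4: Convert to fF (multiply by 1e15).
C = 9.18 fF


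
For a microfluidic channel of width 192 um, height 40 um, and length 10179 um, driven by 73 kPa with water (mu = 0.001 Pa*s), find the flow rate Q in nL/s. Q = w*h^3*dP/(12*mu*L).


Step 1: Convert all dimensions to SI (meters).
w = 192e-6 m, h = 40e-6 m, L = 10179e-6 m, dP = 73e3 Pa
Step 2: Q = w * h^3 * dP / (12 * mu * L)
Q = 192e-6 * (40e-6)^3 * 73e3 / (12 * 0.001 * 10179e-6) = 7.34374693e-09 m^3/s
Step 3: Convert Q from m^3/s to nL/s (1 m^3 = 1e12 nL, so multiply by 1e12).
Q = 7343.747 nL/s


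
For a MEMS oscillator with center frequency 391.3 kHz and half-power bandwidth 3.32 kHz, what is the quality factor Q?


Step 1: Q = f0 / bandwidth
Step 2: Q = 391.3 / 3.32
Q = 117.9


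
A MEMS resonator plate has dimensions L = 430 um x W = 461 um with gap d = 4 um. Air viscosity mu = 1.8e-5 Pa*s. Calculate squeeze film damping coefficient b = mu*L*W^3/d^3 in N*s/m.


Step 1: Convert to SI.
L = 430e-6 m, W = 461e-6 m, d = 4e-6 m
Step 2: W^3 = (461e-6)^3 = 9.80e-11 m^3
Step 3: d^3 = (4e-6)^3 = 6.40e-17 m^3
Step 4: b = 1.8e-5 * 430e-6 * 9.80e-11 / 6.40e-17
b = 1.18e-02 N*s/m


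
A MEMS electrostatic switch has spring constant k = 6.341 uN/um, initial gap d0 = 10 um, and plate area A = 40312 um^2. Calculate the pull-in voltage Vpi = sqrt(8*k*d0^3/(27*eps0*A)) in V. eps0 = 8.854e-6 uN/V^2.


Step 1: Compute numerator: 8 * k * d0^3 = 8 * 6.341 * 10^3 = 50728.0
Step 2: Compute denominator: 27 * eps0 * A = 27 * 8.854e-6 * 40312 = 9.636906
Step 3: Vpi = sqrt(50728.0 / 9.636906)
Vpi = 72.55 V


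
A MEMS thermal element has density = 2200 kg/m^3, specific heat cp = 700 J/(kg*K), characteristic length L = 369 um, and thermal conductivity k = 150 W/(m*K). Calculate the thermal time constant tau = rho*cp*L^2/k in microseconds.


Step 1: Convert L to m: L = 369e-6 m
Step 2: L^2 = (369e-6)^2 = 1.36161e-07 m^2
Step 3: tau = 2200 * 700 * 1.36161e-07 / 150 = 1.3979196e-03 s
Step 4: Convert to microseconds (multiply by 1e6).
tau = 1397.92 us


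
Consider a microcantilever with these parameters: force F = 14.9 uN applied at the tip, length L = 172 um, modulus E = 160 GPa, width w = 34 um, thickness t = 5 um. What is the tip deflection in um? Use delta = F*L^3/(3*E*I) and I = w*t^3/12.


Step 1: Calculate the second moment of area.
I = w * t^3 / 12 = 34 * 5^3 / 12 = 354.1667 um^4
Step 2: Convert E to consistent units (1 GPa = 1000 uN/um^2).
E = 160 GPa = 160000 uN/um^2
Step 3: Calculate tip deflection.
delta = F * L^3 / (3 * E * I)
delta = 14.9 * 172^3 / (3 * 160000 * 354.1667)
delta = 0.446 um


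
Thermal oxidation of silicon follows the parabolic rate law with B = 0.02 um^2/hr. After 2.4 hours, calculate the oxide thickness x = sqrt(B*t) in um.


Step 1: Compute B*t = 0.02 * 2.4 = 0.048
Step 2: x = sqrt(0.048)
x = 0.219 um


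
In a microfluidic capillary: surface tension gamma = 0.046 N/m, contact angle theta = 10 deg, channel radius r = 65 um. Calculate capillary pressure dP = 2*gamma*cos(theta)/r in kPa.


Step 1: cos(10 deg) = 0.9848
Step 2: Convert r to m: r = 65e-6 m
Step 3: dP = 2 * 0.046 * 0.9848 / 65e-6 = 1393.9 Pa
Step 4: Convert Pa to kPa (divide by 1000).
dP = 1.39 kPa


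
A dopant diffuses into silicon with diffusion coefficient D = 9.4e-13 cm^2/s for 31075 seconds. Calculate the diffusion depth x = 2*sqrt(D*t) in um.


Step 1: Compute D*t = 9.4e-13 * 31075 = 2.92105e-08 cm^2
Step 2: sqrt(D*t) = 1.70911e-04 cm
Step 3: x = 2 * 1.70911e-04 cm = 3.41822e-04 cm
Step 4: Convert to um (1 cm = 1e4 um): x = 3.418 um


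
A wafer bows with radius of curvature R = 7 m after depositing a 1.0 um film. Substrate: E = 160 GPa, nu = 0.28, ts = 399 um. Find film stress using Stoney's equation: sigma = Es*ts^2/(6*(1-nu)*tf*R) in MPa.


Step 1: Compute numerator: Es * ts^2 = 160 * 399^2 = 25472160 (GPa*um^2)
Step 2: Compute denominator (R in um): 6*(1-nu)*tf*R = 6*0.72*1.0*7e6 = 30240000.0 (um^2)
Step 3: sigma (GPa) = 25472160 / 30240000.0 = 8.42333e-01 GPa
Step 4: Convert to MPa (x1000): sigma = 842.3 MPa


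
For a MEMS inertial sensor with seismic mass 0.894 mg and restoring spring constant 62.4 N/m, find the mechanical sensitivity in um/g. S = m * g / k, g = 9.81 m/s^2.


Step 1: Convert mass: m = 0.894 mg = 8.94e-07 kg
Step 2: S = m * g / k = 8.94e-07 * 9.81 / 62.4
Step 3: S = 1.41e-07 m/g
Step 4: Convert to um/g: S = 0.141 um/g


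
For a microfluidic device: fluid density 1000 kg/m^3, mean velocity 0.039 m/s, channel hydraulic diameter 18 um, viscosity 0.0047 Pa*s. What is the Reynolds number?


Step 1: Convert Dh to meters: Dh = 18e-6 m
Step 2: Re = rho * v * Dh / mu
Re = 1000 * 0.039 * 18e-6 / 0.0047
Re = 0.149


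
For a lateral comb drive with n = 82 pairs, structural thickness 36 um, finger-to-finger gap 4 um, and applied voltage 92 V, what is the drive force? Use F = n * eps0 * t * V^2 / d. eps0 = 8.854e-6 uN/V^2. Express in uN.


Step 1: Parameters: n=82, eps0=8.854e-6 uN/V^2, t=36 um, V=92 V, d=4 um
Step 2: V^2 = 8464
Step 3: F = 82 * 8.854e-6 * 36 * 8464 / 4
F = 55.306 uN


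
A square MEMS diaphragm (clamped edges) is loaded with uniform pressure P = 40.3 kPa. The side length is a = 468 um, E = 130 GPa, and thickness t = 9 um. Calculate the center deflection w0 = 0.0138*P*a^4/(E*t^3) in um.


Step 1: Convert pressure to compatible units (E is in GPa, so P in GPa).
P = 40.3 kPa = 40.3e-6 GPa
Step 2: Compute numerator: 0.0138 * P * a^4.
a^4 = 468^4 = 47971512576
numerator = 0.0138 * 40.3e-6 * 47971512576 = 2.66789e+04
Step 3: Compute denominator: E * t^3 = 130 * 9^3 = 94770
Step 4: w0 = numerator / denominator = 2.66789e+04 / 94770 = 0.2815 um


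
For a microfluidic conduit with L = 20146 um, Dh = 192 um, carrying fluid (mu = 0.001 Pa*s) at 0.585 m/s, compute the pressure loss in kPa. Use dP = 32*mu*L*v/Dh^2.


Step 1: Convert to SI: L = 20146e-6 m, Dh = 192e-6 m
Step 2: dP = 32 * 0.001 * 20146e-6 * 0.585 / (192e-6)^2
Step 3: dP = 10230.39 Pa
Step 4: Convert to kPa: dP = 10.23 kPa


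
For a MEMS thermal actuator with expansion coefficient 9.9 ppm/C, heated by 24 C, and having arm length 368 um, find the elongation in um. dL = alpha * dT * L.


Step 1: Convert CTE: alpha = 9.9 ppm/C = 9.9e-6 /C
Step 2: dL = 9.9e-6 * 24 * 368
dL = 0.0874 um


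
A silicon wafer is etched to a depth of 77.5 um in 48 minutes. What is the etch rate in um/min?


Step 1: Etch rate = depth / time
Step 2: rate = 77.5 / 48
rate = 1.615 um/min


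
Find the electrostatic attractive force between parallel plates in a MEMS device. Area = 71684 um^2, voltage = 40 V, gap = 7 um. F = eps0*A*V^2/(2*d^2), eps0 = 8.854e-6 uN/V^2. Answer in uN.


Step 1: Identify parameters.
eps0 = 8.854e-6 uN/V^2, A = 71684 um^2, V = 40 V, d = 7 um
Step 2: Compute V^2 = 40^2 = 1600
Step 3: Compute d^2 = 7^2 = 49
Step 4: F = 0.5 * 8.854e-6 * 71684 * 1600 / 49
F = 10.362 uN


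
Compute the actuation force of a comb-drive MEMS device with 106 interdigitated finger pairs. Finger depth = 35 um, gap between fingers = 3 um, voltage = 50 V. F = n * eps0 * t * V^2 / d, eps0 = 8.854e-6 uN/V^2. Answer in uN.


Step 1: Parameters: n=106, eps0=8.854e-6 uN/V^2, t=35 um, V=50 V, d=3 um
Step 2: V^2 = 2500
Step 3: F = 106 * 8.854e-6 * 35 * 2500 / 3
F = 27.374 uN


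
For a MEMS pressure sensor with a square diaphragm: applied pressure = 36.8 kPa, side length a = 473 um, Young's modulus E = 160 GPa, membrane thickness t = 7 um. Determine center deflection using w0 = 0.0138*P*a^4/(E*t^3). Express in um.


Step 1: Convert pressure to compatible units (E is in GPa, so P in GPa).
P = 36.8 kPa = 36.8e-6 GPa
Step 2: Compute numerator: 0.0138 * P * a^4.
a^4 = 473^4 = 50054665441
numerator = 0.0138 * 36.8e-6 * 50054665441 = 2.54198e+04
Step 3: Compute denominator: E * t^3 = 160 * 7^3 = 54880
Step 4: w0 = numerator / denominator = 2.54198e+04 / 54880 = 0.4632 um


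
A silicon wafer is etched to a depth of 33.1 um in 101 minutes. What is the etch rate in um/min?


Step 1: Etch rate = depth / time
Step 2: rate = 33.1 / 101
rate = 0.328 um/min


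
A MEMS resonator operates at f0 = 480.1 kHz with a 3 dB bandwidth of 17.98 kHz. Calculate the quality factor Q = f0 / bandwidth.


Step 1: Q = f0 / bandwidth
Step 2: Q = 480.1 / 17.98
Q = 26.7


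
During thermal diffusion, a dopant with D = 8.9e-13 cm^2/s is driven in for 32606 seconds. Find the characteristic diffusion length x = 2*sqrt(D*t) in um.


Step 1: Compute D*t = 8.9e-13 * 32606 = 2.901934e-08 cm^2
Step 2: sqrt(D*t) = 1.70351e-04 cm
Step 3: x = 2 * 1.70351e-04 cm = 3.40702e-04 cm
Step 4: Convert to um (1 cm = 1e4 um): x = 3.407 um


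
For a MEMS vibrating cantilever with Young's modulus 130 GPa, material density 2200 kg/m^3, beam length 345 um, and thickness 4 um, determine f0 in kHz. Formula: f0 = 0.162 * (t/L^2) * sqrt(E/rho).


Step 1: Convert units to SI.
t_SI = 4e-6 m, L_SI = 345e-6 m
Step 2: Calculate sqrt(E/rho).
sqrt(130e9 / 2200) = 7687.06 m/s
Step 3: Compute f0.
f0 = 0.162 * 4e-6 / (345e-6)^2 * 7687.06 = 41850.2 Hz = 41.85 kHz


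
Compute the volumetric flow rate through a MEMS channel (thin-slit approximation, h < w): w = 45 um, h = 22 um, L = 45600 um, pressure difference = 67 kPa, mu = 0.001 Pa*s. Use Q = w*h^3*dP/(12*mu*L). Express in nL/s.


Step 1: Convert all dimensions to SI (meters).
w = 45e-6 m, h = 22e-6 m, L = 45600e-6 m, dP = 67e3 Pa
Step 2: Q = w * h^3 * dP / (12 * mu * L)
Q = 45e-6 * (22e-6)^3 * 67e3 / (12 * 0.001 * 45600e-6) = 5.866908e-11 m^3/s
Step 3: Convert Q from m^3/s to nL/s (1 m^3 = 1e12 nL, so multiply by 1e12).
Q = 58.669 nL/s


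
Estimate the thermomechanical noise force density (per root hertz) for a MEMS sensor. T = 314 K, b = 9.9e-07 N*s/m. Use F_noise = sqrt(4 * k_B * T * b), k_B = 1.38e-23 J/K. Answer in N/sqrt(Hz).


Step 1: Compute 4 * k_B * T * b
= 4 * 1.38e-23 * 314 * 9.9e-07
= 1.7159e-26 N^2/Hz
Step 2: F_noise = sqrt(1.7159e-26)
F_noise = 1.31e-13 N/sqrt(Hz)


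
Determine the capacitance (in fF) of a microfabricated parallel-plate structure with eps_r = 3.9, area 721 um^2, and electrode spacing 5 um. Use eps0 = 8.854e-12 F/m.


Step 1: Convert area to m^2: A = 721e-12 m^2
Step 2: Convert gap to m: d = 5e-6 m
Step 3: C = eps0 * eps_r * A / d
C = 8.854e-12 * 3.9 * 721e-12 / 5e-6
Step 4: Convert to fF (multiply by 1e15).
C = 4.98 fF


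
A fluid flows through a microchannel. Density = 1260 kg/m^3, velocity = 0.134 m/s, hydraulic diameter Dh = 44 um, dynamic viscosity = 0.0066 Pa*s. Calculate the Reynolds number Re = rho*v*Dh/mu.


Step 1: Convert Dh to meters: Dh = 44e-6 m
Step 2: Re = rho * v * Dh / mu
Re = 1260 * 0.134 * 44e-6 / 0.0066
Re = 1.126


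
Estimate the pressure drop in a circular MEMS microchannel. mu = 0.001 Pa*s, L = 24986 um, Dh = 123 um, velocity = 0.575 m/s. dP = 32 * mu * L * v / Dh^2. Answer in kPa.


Step 1: Convert to SI: L = 24986e-6 m, Dh = 123e-6 m
Step 2: dP = 32 * 0.001 * 24986e-6 * 0.575 / (123e-6)^2
Step 3: dP = 30388.16 Pa
Step 4: Convert to kPa: dP = 30.39 kPa


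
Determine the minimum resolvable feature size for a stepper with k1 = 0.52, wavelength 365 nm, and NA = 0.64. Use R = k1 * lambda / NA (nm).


Step 1: Identify values: k1 = 0.52, lambda = 365 nm, NA = 0.64
Step 2: R = k1 * lambda / NA
R = 0.52 * 365 / 0.64
R = 296.6 nm


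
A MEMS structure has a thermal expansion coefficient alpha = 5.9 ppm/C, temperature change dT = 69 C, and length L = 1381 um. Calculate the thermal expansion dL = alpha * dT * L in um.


Step 1: Convert CTE: alpha = 5.9 ppm/C = 5.9e-6 /C
Step 2: dL = 5.9e-6 * 69 * 1381
dL = 0.5622 um


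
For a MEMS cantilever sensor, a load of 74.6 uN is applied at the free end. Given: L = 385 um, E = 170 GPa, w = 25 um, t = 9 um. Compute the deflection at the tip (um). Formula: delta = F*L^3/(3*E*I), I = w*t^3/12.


Step 1: Calculate the second moment of area.
I = w * t^3 / 12 = 25 * 9^3 / 12 = 1518.75 um^4
Step 2: Convert E to consistent units (1 GPa = 1000 uN/um^2).
E = 170 GPa = 170000 uN/um^2
Step 3: Calculate tip deflection.
delta = F * L^3 / (3 * E * I)
delta = 74.6 * 385^3 / (3 * 170000 * 1518.75)
delta = 5.4962 um


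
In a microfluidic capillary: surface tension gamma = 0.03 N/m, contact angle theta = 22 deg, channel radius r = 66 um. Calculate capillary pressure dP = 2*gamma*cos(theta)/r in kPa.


Step 1: cos(22 deg) = 0.9272
Step 2: Convert r to m: r = 66e-6 m
Step 3: dP = 2 * 0.03 * 0.9272 / 66e-6 = 842.9 Pa
Step 4: Convert Pa to kPa (divide by 1000).
dP = 0.84 kPa


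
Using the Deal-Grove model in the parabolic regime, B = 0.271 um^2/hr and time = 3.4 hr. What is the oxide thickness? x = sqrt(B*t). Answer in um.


Step 1: Compute B*t = 0.271 * 3.4 = 0.9214
Step 2: x = sqrt(0.9214)
x = 0.96 um


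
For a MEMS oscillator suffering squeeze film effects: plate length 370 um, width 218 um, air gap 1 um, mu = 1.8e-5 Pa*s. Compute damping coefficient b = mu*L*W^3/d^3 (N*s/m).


Step 1: Convert to SI.
L = 370e-6 m, W = 218e-6 m, d = 1e-6 m
Step 2: W^3 = (218e-6)^3 = 1.04e-11 m^3
Step 3: d^3 = (1e-6)^3 = 1.00e-18 m^3
Step 4: b = 1.8e-5 * 370e-6 * 1.04e-11 / 1.00e-18
b = 6.90e-02 N*s/m


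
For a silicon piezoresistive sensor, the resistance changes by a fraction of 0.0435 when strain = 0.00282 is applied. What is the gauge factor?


Step 1: Identify values.
dR/R = 0.0435, strain = 0.00282
Step 2: GF = (dR/R) / strain = 0.0435 / 0.00282
GF = 15.4


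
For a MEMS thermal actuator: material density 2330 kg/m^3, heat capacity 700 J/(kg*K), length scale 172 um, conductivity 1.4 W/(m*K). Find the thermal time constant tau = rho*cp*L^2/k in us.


Step 1: Convert L to m: L = 172e-6 m
Step 2: L^2 = (172e-6)^2 = 2.9584e-08 m^2
Step 3: tau = 2330 * 700 * 2.9584e-08 / 1.4 = 3.446536e-02 s
Step 4: Convert to microseconds (multiply by 1e6).
tau = 34465.36 us


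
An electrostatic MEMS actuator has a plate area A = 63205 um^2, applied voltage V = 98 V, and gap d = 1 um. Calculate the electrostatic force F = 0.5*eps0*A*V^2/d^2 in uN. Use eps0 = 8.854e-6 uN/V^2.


Step 1: Identify parameters.
eps0 = 8.854e-6 uN/V^2, A = 63205 um^2, V = 98 V, d = 1 um
Step 2: Compute V^2 = 98^2 = 9604
Step 3: Compute d^2 = 1^2 = 1
Step 4: F = 0.5 * 8.854e-6 * 63205 * 9604 / 1
F = 2687.281 uN


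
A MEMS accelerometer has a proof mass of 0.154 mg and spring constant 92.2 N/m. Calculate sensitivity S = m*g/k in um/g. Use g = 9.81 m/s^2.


Step 1: Convert mass: m = 0.154 mg = 1.54e-07 kg
Step 2: S = m * g / k = 1.54e-07 * 9.81 / 92.2
Step 3: S = 1.64e-08 m/g
Step 4: Convert to um/g: S = 0.016 um/g


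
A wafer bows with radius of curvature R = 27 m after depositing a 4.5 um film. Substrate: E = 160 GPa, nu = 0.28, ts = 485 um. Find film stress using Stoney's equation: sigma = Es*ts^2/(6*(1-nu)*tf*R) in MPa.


Step 1: Compute numerator: Es * ts^2 = 160 * 485^2 = 37636000 (GPa*um^2)
Step 2: Compute denominator (R in um): 6*(1-nu)*tf*R = 6*0.72*4.5*27e6 = 524880000.0 (um^2)
Step 3: sigma (GPa) = 37636000 / 524880000.0 = 7.1704e-02 GPa
Step 4: Convert to MPa (x1000): sigma = 71.7 MPa


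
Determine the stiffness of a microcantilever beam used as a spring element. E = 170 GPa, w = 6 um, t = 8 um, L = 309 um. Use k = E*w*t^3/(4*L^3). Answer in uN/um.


Step 1: Convert E to consistent units (1 GPa = 1000 uN/um^2).
E = 170 GPa = 170000 uN/um^2
Step 2: Compute t^3 = 8^3 = 512
Step 3: Compute L^3 = 309^3 = 29503629
Step 4: k = 170000 * 6 * 512 / (4 * 29503629)
k = 4.4252 uN/um


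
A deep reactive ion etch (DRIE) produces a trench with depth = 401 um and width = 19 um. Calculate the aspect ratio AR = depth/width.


Step 1: AR = depth / width
Step 2: AR = 401 / 19
AR = 21.1


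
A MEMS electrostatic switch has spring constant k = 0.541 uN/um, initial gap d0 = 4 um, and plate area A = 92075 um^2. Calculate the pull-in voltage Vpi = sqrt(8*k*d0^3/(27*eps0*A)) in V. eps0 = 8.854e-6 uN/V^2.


Step 1: Compute numerator: 8 * k * d0^3 = 8 * 0.541 * 4^3 = 276.992
Step 2: Compute denominator: 27 * eps0 * A = 27 * 8.854e-6 * 92075 = 22.011265
Step 3: Vpi = sqrt(276.992 / 22.011265)
Vpi = 3.55 V


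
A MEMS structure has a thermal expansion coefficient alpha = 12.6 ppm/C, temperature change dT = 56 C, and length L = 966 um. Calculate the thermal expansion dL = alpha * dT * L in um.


Step 1: Convert CTE: alpha = 12.6 ppm/C = 12.6e-6 /C
Step 2: dL = 12.6e-6 * 56 * 966
dL = 0.6816 um


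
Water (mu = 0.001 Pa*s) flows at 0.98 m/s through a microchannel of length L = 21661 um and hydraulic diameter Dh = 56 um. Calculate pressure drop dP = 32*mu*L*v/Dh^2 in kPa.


Step 1: Convert to SI: L = 21661e-6 m, Dh = 56e-6 m
Step 2: dP = 32 * 0.001 * 21661e-6 * 0.98 / (56e-6)^2
Step 3: dP = 216610.00 Pa
Step 4: Convert to kPa: dP = 216.61 kPa


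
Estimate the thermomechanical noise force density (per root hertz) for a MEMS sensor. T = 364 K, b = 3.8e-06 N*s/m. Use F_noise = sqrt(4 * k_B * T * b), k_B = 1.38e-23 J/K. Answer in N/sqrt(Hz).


Step 1: Compute 4 * k_B * T * b
= 4 * 1.38e-23 * 364 * 3.8e-06
= 7.6353e-26 N^2/Hz
Step 2: F_noise = sqrt(7.6353e-26)
F_noise = 2.76e-13 N/sqrt(Hz)


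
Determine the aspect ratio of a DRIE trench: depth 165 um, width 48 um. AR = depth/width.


Step 1: AR = depth / width
Step 2: AR = 165 / 48
AR = 3.4


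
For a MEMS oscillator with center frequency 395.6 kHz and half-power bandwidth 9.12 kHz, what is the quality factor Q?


Step 1: Q = f0 / bandwidth
Step 2: Q = 395.6 / 9.12
Q = 43.4


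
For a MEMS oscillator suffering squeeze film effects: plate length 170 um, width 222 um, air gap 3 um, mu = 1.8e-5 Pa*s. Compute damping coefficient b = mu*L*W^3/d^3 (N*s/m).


Step 1: Convert to SI.
L = 170e-6 m, W = 222e-6 m, d = 3e-6 m
Step 2: W^3 = (222e-6)^3 = 1.09e-11 m^3
Step 3: d^3 = (3e-6)^3 = 2.70e-17 m^3
Step 4: b = 1.8e-5 * 170e-6 * 1.09e-11 / 2.70e-17
b = 1.24e-03 N*s/m


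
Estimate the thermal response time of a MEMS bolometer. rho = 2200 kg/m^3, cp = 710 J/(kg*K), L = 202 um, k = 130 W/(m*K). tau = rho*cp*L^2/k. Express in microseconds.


Step 1: Convert L to m: L = 202e-6 m
Step 2: L^2 = (202e-6)^2 = 4.0804e-08 m^2
Step 3: tau = 2200 * 710 * 4.0804e-08 / 130 = 4.9027575e-04 s
Step 4: Convert to microseconds (multiply by 1e6).
tau = 490.276 us


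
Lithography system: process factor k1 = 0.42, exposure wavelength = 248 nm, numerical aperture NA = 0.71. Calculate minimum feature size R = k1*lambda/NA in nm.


Step 1: Identify values: k1 = 0.42, lambda = 248 nm, NA = 0.71
Step 2: R = k1 * lambda / NA
R = 0.42 * 248 / 0.71
R = 146.7 nm


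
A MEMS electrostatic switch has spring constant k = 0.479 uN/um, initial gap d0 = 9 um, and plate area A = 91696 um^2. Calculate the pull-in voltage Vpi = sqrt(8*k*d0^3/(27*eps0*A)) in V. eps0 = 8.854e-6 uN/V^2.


Step 1: Compute numerator: 8 * k * d0^3 = 8 * 0.479 * 9^3 = 2793.528
Step 2: Compute denominator: 27 * eps0 * A = 27 * 8.854e-6 * 91696 = 21.920662
Step 3: Vpi = sqrt(2793.528 / 21.920662)
Vpi = 11.29 V


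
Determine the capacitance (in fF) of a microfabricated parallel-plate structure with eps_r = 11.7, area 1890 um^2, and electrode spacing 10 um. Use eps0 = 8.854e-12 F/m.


Step 1: Convert area to m^2: A = 1890e-12 m^2
Step 2: Convert gap to m: d = 10e-6 m
Step 3: C = eps0 * eps_r * A / d
C = 8.854e-12 * 11.7 * 1890e-12 / 10e-6
Step 4: Convert to fF (multiply by 1e15).
C = 19.58 fF


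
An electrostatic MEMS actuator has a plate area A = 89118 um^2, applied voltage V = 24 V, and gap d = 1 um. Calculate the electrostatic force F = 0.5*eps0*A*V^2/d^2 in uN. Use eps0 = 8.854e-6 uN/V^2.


Step 1: Identify parameters.
eps0 = 8.854e-6 uN/V^2, A = 89118 um^2, V = 24 V, d = 1 um
Step 2: Compute V^2 = 24^2 = 576
Step 3: Compute d^2 = 1^2 = 1
Step 4: F = 0.5 * 8.854e-6 * 89118 * 576 / 1
F = 227.247 uN


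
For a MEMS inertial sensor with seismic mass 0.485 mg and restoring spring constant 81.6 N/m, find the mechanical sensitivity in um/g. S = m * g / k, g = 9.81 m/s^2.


Step 1: Convert mass: m = 0.485 mg = 4.85e-07 kg
Step 2: S = m * g / k = 4.85e-07 * 9.81 / 81.6
Step 3: S = 5.83e-08 m/g
Step 4: Convert to um/g: S = 0.058 um/g


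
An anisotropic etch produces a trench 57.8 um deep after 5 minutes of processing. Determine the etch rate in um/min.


Step 1: Etch rate = depth / time
Step 2: rate = 57.8 / 5
rate = 11.56 um/min


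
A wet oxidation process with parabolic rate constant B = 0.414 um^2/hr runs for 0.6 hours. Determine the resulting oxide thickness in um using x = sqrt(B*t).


Step 1: Compute B*t = 0.414 * 0.6 = 0.2484
Step 2: x = sqrt(0.2484)
x = 0.498 um


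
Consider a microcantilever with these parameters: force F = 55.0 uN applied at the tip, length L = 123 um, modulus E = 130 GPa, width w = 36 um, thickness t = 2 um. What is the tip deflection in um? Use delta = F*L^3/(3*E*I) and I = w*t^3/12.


Step 1: Calculate the second moment of area.
I = w * t^3 / 12 = 36 * 2^3 / 12 = 24.0 um^4
Step 2: Convert E to consistent units (1 GPa = 1000 uN/um^2).
E = 130 GPa = 130000 uN/um^2
Step 3: Calculate tip deflection.
delta = F * L^3 / (3 * E * I)
delta = 55.0 * 123^3 / (3 * 130000 * 24.0)
delta = 10.9346 um


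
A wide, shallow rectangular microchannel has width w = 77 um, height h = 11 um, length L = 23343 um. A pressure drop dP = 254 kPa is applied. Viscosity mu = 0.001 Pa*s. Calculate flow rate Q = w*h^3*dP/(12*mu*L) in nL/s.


Step 1: Convert all dimensions to SI (meters).
w = 77e-6 m, h = 11e-6 m, L = 23343e-6 m, dP = 254e3 Pa
Step 2: Q = w * h^3 * dP / (12 * mu * L)
Q = 77e-6 * (11e-6)^3 * 254e3 / (12 * 0.001 * 23343e-6) = 9.293185e-11 m^3/s
Step 3: Convert Q from m^3/s to nL/s (1 m^3 = 1e12 nL, so multiply by 1e12).
Q = 92.932 nL/s


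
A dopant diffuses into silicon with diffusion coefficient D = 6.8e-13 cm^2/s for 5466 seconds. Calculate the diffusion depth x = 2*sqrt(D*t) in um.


Step 1: Compute D*t = 6.8e-13 * 5466 = 3.71688e-09 cm^2
Step 2: sqrt(D*t) = 6.09662e-05 cm
Step 3: x = 2 * 6.09662e-05 cm = 1.219324e-04 cm
Step 4: Convert to um (1 cm = 1e4 um): x = 1.219 um


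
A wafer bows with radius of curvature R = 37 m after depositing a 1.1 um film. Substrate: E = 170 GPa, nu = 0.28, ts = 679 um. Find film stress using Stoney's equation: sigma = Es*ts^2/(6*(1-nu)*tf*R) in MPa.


Step 1: Compute numerator: Es * ts^2 = 170 * 679^2 = 78376970 (GPa*um^2)
Step 2: Compute denominator (R in um): 6*(1-nu)*tf*R = 6*0.72*1.1*37e6 = 175824000.0 (um^2)
Step 3: sigma (GPa) = 78376970 / 175824000.0 = 4.45769e-01 GPa
Step 4: Convert to MPa (x1000): sigma = 445.8 MPa


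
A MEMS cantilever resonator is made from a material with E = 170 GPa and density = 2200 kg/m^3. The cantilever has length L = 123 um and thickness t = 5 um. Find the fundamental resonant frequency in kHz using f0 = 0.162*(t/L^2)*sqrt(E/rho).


Step 1: Convert units to SI.
t_SI = 5e-6 m, L_SI = 123e-6 m
Step 2: Calculate sqrt(E/rho).
sqrt(170e9 / 2200) = 8790.49 m/s
Step 3: Compute f0.
f0 = 0.162 * 5e-6 / (123e-6)^2 * 8790.49 = 470639.0 Hz = 470.64 kHz


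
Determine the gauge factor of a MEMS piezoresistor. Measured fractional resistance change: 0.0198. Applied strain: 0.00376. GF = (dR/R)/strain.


Step 1: Identify values.
dR/R = 0.0198, strain = 0.00376
Step 2: GF = (dR/R) / strain = 0.0198 / 0.00376
GF = 5.3


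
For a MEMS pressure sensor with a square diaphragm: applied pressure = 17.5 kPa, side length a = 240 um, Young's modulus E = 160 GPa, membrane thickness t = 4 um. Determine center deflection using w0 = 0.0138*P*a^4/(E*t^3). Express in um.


Step 1: Convert pressure to compatible units (E is in GPa, so P in GPa).
P = 17.5 kPa = 17.5e-6 GPa
Step 2: Compute numerator: 0.0138 * P * a^4.
a^4 = 240^4 = 3317760000
numerator = 0.0138 * 17.5e-6 * 3317760000 = 8.0124e+02
Step 3: Compute denominator: E * t^3 = 160 * 4^3 = 10240
Step 4: w0 = numerator / denominator = 8.0124e+02 / 10240 = 0.0782 um
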